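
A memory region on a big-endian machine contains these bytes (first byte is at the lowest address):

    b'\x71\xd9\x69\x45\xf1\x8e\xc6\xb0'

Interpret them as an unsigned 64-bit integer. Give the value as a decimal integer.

8203703945358395056

In big-endian order the high byte comes first in memory.
The bytes are already most-significant first: 0x71D96945F18EC6B0.
0x71D96945F18EC6B0 = 8203703945358395056.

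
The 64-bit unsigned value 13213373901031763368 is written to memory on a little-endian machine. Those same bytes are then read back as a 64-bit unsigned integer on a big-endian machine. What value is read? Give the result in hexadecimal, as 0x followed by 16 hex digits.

13213373901031763368 in 64-bit hexadecimal is 0xB75F558E376A6DA8.
Stored little-endian, the bytes at ascending addresses are A8 6D 6A 37 8E 55 5F B7.
Read back as big-endian, the last byte is least significant, giving 0xA86D6A378E555FB7.

0xA86D6A378E555FB7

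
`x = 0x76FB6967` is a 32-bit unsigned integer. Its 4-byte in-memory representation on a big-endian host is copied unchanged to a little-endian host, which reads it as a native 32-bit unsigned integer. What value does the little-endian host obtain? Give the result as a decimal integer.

1734998902

Stored big-endian, the bytes at ascending addresses are 76 FB 69 67.
Read back as little-endian, the first byte is least significant, giving 0x6769FB76.
0x6769FB76 = 1734998902.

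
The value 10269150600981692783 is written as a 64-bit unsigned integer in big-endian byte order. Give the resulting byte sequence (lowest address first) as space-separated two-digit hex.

8E 83 5A 10 34 80 C1 6F

10269150600981692783 in hexadecimal, padded to 64 bits, is 0x8E835A103480C16F.
Split into bytes (most-significant first): 8E 83 5A 10 34 80 C1 6F.
In big-endian order the high byte comes first in memory.
So the memory order matches the most-significant-first order: 8E 83 5A 10 34 80 C1 6F.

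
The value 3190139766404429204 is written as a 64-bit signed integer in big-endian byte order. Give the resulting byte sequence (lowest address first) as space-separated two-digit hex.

3190139766404429204 in hexadecimal, padded to 64 bits, is 0x2C45A73728623594.
Split into bytes (most-significant first): 2C 45 A7 37 28 62 35 94.
Big-endian stores the most-significant byte at the lowest address.
So the memory order matches the most-significant-first order: 2C 45 A7 37 28 62 35 94.

2C 45 A7 37 28 62 35 94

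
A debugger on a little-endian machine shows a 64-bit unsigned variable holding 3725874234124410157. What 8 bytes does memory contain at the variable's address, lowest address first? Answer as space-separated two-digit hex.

2D 1D C4 1A E0 F6 B4 33

3725874234124410157 in hexadecimal, padded to 64 bits, is 0x33B4F6E01AC41D2D.
Split into bytes (most-significant first): 33 B4 F6 E0 1A C4 1D 2D.
Little-endian stores the least-significant byte at the lowest address.
So at ascending addresses the bytes are 2D 1D C4 1A E0 F6 B4 33.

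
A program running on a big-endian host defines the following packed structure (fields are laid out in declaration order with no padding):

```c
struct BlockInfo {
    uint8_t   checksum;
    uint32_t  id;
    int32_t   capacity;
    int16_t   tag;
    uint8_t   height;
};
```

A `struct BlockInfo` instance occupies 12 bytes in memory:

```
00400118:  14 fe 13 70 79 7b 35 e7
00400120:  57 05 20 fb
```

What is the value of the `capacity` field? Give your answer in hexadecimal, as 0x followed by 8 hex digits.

`capacity` follows `checksum` (1 B), `id` (4 B), so it starts at offset 1 + 4 = 5 and occupies 4 bytes.
Bytes at offsets 5..8: 7B 35 E7 57.
Big-endian stores the most-significant byte at the lowest address.
The bytes are already most-significant first: 0x7B35E757.

0x7B35E757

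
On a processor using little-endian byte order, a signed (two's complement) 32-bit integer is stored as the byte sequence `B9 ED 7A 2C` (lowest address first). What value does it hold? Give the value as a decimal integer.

746253753

Little-endian stores the least-significant byte at the lowest address.
Reassemble most-significant byte first: 2C 7A ED B9 → 0x2C7AEDB9.
0x2C7AEDB9 = 746253753.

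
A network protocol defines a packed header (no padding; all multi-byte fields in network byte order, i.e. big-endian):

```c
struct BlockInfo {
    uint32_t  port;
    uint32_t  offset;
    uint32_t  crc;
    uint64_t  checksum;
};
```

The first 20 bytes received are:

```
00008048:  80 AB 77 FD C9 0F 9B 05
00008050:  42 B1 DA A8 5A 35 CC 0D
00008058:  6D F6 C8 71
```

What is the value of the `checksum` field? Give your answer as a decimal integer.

6500325995230709873

`checksum` follows `port` (4 B), `offset` (4 B), `crc` (4 B), so it starts at offset 4 + 4 + 4 = 12 and occupies 8 bytes.
Bytes at offsets 12..19: 5A 35 CC 0D 6D F6 C8 71.
In big-endian order the high byte comes first in memory.
The bytes are already most-significant first: 0x5A35CC0D6DF6C871.
0x5A35CC0D6DF6C871 = 6500325995230709873.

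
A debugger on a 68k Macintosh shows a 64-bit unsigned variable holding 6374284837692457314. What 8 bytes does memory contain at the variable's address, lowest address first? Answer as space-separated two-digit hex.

6374284837692457314 in hexadecimal, padded to 64 bits, is 0x5876024997D14162.
Split into bytes (most-significant first): 58 76 02 49 97 D1 41 62.
In big-endian order the high byte comes first in memory.
So the memory order matches the most-significant-first order: 58 76 02 49 97 D1 41 62.

58 76 02 49 97 D1 41 62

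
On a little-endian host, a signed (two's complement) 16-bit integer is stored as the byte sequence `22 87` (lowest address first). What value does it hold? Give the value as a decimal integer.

Little-endian stores the least-significant byte at the lowest address.
Reassemble most-significant byte first: 87 22 → 0x8722.
Top bit is set, so as a signed 16-bit value this is 0x8722 − 2^16 = -30942.

-30942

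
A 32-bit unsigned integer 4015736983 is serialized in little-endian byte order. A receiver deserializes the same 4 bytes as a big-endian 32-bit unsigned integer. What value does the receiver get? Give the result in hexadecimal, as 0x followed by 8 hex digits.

4015736983 in 32-bit hexadecimal is 0xEF5B4897.
Stored little-endian, the bytes at ascending addresses are 97 48 5B EF.
Read back as big-endian, the last byte is least significant, giving 0x97485BEF.

0x97485BEF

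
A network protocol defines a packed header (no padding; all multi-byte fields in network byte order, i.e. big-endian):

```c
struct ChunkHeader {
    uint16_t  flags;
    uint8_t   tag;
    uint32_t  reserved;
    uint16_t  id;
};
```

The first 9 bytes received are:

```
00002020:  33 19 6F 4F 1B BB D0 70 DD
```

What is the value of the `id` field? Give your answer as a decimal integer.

`id` follows `flags` (2 B), `tag` (1 B), `reserved` (4 B), so it starts at offset 2 + 1 + 4 = 7 and occupies 2 bytes.
Bytes at offsets 7..8: 70 DD.
Big-endian stores the most-significant byte at the lowest address.
The bytes are already most-significant first: 0x70DD.
0x70DD = 28893.

28893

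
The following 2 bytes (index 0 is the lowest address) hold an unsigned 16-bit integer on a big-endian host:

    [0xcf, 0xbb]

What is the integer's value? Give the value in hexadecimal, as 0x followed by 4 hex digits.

In big-endian order the high byte comes first in memory.
The bytes are already most-significant first: 0xCFBB.

0xCFBB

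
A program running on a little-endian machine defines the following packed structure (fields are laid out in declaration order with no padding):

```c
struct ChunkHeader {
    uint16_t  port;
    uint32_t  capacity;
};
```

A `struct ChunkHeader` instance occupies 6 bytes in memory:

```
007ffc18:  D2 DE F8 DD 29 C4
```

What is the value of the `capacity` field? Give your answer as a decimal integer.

3291078136

`capacity` follows `port` (2 bytes), so it starts at byte offset 2 and occupies 4 bytes.
Bytes at offsets 2..5: F8 DD 29 C4.
Little-endian stores the least-significant byte at the lowest address.
Reassemble most-significant byte first: C4 29 DD F8 → 0xC429DDF8.
0xC429DDF8 = 3291078136.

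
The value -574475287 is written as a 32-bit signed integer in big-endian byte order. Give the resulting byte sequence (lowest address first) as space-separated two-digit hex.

DD C2 33 E9

Two's complement of -574475287 in 32 bits: 574475287 = 0x223DCC17; invert → 0xDDC233E8; add 1 → 0xDDC233E9.
Split into bytes (most-significant first): DD C2 33 E9.
Big-endian: lowest address holds the most-significant byte.
So the memory order matches the most-significant-first order: DD C2 33 E9.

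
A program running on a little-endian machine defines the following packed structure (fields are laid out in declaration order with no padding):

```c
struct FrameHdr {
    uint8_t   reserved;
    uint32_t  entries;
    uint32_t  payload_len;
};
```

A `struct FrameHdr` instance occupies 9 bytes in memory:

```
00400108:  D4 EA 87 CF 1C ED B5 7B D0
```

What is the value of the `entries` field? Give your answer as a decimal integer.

`entries` follows `reserved` (1 byte), so it starts at byte offset 1 and occupies 4 bytes.
Bytes at offsets 1..4: EA 87 CF 1C.
Little-endian: lowest address holds the least-significant byte.
Reassemble most-significant byte first: 1C CF 87 EA → 0x1CCF87EA.
0x1CCF87EA = 483362794.

483362794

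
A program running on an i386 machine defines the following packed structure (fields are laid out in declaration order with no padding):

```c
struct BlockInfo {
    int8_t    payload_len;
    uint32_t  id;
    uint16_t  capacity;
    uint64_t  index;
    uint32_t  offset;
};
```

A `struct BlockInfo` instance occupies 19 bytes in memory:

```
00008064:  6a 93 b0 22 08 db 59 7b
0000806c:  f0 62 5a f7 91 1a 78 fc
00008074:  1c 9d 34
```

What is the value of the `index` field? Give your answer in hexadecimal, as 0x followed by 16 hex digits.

`index` follows `payload_len` (1 B), `id` (4 B), `capacity` (2 B), so it starts at offset 1 + 4 + 2 = 7 and occupies 8 bytes.
Bytes at offsets 7..14: 7B F0 62 5A F7 91 1A 78.
In little-endian order the low byte comes first in memory.
Reassemble most-significant byte first: 78 1A 91 F7 5A 62 F0 7B → 0x781A91F75A62F07B.

0x781A91F75A62F07B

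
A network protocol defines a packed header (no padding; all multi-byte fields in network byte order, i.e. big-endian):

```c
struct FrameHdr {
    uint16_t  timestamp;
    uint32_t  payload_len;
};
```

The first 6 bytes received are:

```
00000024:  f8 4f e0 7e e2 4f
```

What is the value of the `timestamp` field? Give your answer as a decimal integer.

`timestamp` is the first field, at byte offset 0, occupying 2 bytes.
Bytes at offsets 0..1: F8 4F.
Big-endian: lowest address holds the most-significant byte.
The bytes are already most-significant first: 0xF84F.
0xF84F = 63567.

63567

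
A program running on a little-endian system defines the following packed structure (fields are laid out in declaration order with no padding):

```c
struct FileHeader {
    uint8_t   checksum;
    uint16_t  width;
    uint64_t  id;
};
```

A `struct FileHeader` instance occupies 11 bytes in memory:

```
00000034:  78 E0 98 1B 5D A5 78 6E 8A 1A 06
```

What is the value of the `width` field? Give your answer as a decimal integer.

39136

`width` follows `checksum` (1 byte), so it starts at byte offset 1 and occupies 2 bytes.
Bytes at offsets 1..2: E0 98.
Little-endian: lowest address holds the least-significant byte.
Reassemble most-significant byte first: 98 E0 → 0x98E0.
0x98E0 = 39136.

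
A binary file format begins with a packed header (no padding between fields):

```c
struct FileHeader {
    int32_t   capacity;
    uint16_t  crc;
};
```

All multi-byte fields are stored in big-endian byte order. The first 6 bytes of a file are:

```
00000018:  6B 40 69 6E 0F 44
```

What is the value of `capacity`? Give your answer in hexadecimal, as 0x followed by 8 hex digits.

`capacity` is the first field, at byte offset 0, occupying 4 bytes.
Bytes at offsets 0..3: 6B 40 69 6E.
Big-endian: lowest address holds the most-significant byte.
The bytes are already most-significant first: 0x6B40696E.

0x6B40696E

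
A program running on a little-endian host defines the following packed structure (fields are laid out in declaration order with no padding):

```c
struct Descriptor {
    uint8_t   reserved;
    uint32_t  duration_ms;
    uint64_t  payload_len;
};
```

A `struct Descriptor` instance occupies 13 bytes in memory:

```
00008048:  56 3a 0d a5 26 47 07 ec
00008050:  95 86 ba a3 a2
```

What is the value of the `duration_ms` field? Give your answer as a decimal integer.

`duration_ms` follows `reserved` (1 byte), so it starts at byte offset 1 and occupies 4 bytes.
Bytes at offsets 1..4: 3A 0D A5 26.
Little-endian stores the least-significant byte at the lowest address.
Reassemble most-significant byte first: 26 A5 0D 3A → 0x26A50D3A.
0x26A50D3A = 648351034.

648351034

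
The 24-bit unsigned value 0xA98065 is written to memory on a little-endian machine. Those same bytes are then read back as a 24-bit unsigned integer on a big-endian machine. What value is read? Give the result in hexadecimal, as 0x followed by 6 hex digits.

Stored little-endian, the bytes at ascending addresses are 65 80 A9.
Read back as big-endian, the last byte is least significant, giving 0x6580A9.

0x6580A9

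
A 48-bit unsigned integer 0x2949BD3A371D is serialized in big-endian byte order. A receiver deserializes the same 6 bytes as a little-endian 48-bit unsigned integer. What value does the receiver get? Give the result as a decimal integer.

32123045890345

Stored big-endian, the bytes at ascending addresses are 29 49 BD 3A 37 1D.
Read back as little-endian, the first byte is least significant, giving 0x1D373ABD4929.
0x1D373ABD4929 = 32123045890345.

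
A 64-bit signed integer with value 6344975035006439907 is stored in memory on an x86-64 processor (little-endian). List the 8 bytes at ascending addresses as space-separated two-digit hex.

E3 D1 47 5E 2D E1 0D 58

6344975035006439907 in hexadecimal, padded to 64 bits, is 0x580DE12D5E47D1E3.
Split into bytes (most-significant first): 58 0D E1 2D 5E 47 D1 E3.
Little-endian stores the least-significant byte at the lowest address.
So at ascending addresses the bytes are E3 D1 47 5E 2D E1 0D 58.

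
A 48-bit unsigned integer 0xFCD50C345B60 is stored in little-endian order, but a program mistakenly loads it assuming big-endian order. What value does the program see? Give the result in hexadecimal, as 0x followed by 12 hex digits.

0x605B340CD5FC

Stored little-endian, the bytes at ascending addresses are 60 5B 34 0C D5 FC.
Read back as big-endian, the last byte is least significant, giving 0x605B340CD5FC.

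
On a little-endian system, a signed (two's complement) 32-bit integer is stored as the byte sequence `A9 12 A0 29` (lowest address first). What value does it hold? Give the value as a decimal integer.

698356393

Little-endian stores the least-significant byte at the lowest address.
Reassemble most-significant byte first: 29 A0 12 A9 → 0x29A012A9.
0x29A012A9 = 698356393.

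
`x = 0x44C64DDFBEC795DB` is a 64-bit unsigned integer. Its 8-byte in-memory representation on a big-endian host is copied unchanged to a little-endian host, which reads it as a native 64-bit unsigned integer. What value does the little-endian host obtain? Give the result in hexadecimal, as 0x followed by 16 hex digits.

Stored big-endian, the bytes at ascending addresses are 44 C6 4D DF BE C7 95 DB.
Read back as little-endian, the first byte is least significant, giving 0xDB95C7BEDF4DC644.

0xDB95C7BEDF4DC644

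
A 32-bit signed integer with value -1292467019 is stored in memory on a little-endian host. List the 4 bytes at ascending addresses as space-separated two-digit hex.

B5 84 F6 B2

Two's complement of -1292467019 in 32 bits: 1292467019 = 0x4D097B4B; invert → 0xB2F684B4; add 1 → 0xB2F684B5.
Split into bytes (most-significant first): B2 F6 84 B5.
Little-endian stores the least-significant byte at the lowest address.
So at ascending addresses the bytes are B5 84 F6 B2.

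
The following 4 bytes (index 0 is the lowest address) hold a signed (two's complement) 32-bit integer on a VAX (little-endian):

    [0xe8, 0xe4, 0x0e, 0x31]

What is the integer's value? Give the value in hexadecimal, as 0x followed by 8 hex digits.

Little-endian: lowest address holds the least-significant byte.
Reassemble most-significant byte first: 31 0E E4 E8 → 0x310EE4E8.

0x310EE4E8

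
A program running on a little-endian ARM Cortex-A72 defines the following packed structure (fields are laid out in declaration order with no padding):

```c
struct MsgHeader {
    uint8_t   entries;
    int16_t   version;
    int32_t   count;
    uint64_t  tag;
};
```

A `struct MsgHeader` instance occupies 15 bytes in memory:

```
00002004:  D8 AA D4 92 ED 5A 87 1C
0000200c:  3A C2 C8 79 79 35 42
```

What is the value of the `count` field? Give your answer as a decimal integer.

`count` follows `entries` (1 B), `version` (2 B), so it starts at offset 1 + 2 = 3 and occupies 4 bytes.
Bytes at offsets 3..6: 92 ED 5A 87.
Little-endian: lowest address holds the least-significant byte.
Reassemble most-significant byte first: 87 5A ED 92 → 0x875AED92.
Top bit is set, so as a signed 32-bit value this is 0x875AED92 − 2^32 = -2024084078.

-2024084078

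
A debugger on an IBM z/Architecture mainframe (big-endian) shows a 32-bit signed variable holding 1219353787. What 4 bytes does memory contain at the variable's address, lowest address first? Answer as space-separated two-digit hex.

48 AD DC BB

1219353787 in hexadecimal, padded to 32 bits, is 0x48ADDCBB.
Split into bytes (most-significant first): 48 AD DC BB.
Big-endian: lowest address holds the most-significant byte.
So the memory order matches the most-significant-first order: 48 AD DC BB.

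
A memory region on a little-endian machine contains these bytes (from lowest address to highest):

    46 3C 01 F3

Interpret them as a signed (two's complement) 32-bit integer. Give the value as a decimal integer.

-218022842

Little-endian: lowest address holds the least-significant byte.
Reassemble most-significant byte first: F3 01 3C 46 → 0xF3013C46.
Top bit is set, so as a signed 32-bit value this is 0xF3013C46 − 2^32 = -218022842.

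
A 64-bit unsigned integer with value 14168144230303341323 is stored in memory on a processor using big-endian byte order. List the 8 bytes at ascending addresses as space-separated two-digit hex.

C4 9F 5C 1C 85 BB 1B 0B

14168144230303341323 in hexadecimal, padded to 64 bits, is 0xC49F5C1C85BB1B0B.
Split into bytes (most-significant first): C4 9F 5C 1C 85 BB 1B 0B.
Big-endian: lowest address holds the most-significant byte.
So the memory order matches the most-significant-first order: C4 9F 5C 1C 85 BB 1B 0B.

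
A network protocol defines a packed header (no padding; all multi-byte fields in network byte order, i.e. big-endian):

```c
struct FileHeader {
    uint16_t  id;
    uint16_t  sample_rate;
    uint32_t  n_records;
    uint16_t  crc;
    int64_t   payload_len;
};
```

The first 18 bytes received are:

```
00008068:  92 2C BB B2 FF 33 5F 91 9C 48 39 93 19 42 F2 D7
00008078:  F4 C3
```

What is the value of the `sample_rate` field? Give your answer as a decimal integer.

48050

`sample_rate` follows `id` (2 bytes), so it starts at byte offset 2 and occupies 2 bytes.
Bytes at offsets 2..3: BB B2.
Big-endian: lowest address holds the most-significant byte.
The bytes are already most-significant first: 0xBBB2.
0xBBB2 = 48050.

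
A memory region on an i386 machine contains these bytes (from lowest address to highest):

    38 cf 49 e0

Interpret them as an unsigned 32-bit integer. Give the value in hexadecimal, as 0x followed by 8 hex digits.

In little-endian order the low byte comes first in memory.
Reassemble most-significant byte first: E0 49 CF 38 → 0xE049CF38.

0xE049CF38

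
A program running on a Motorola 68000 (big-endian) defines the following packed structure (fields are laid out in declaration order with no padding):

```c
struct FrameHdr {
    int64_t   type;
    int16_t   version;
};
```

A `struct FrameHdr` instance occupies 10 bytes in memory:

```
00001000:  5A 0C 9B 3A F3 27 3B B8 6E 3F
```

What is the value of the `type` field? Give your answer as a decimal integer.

6488731840623885240

`type` is the first field, at byte offset 0, occupying 8 bytes.
Bytes at offsets 0..7: 5A 0C 9B 3A F3 27 3B B8.
In big-endian order the high byte comes first in memory.
The bytes are already most-significant first: 0x5A0C9B3AF3273BB8.
0x5A0C9B3AF3273BB8 = 6488731840623885240.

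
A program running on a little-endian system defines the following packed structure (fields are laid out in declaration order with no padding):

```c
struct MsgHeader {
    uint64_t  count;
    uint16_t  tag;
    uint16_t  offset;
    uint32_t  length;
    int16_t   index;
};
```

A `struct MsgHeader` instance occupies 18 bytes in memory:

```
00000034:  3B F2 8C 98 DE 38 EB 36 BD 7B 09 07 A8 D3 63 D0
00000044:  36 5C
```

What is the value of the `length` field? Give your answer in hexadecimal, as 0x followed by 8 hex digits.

`length` follows `count` (8 B), `tag` (2 B), `offset` (2 B), so it starts at offset 8 + 2 + 2 = 12 and occupies 4 bytes.
Bytes at offsets 12..15: A8 D3 63 D0.
Little-endian stores the least-significant byte at the lowest address.
Reassemble most-significant byte first: D0 63 D3 A8 → 0xD063D3A8.

0xD063D3A8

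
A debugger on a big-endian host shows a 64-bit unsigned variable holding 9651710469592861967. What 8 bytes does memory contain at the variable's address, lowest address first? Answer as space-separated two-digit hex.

85 F1 C3 88 FF 00 4D 0F

9651710469592861967 in hexadecimal, padded to 64 bits, is 0x85F1C388FF004D0F.
Split into bytes (most-significant first): 85 F1 C3 88 FF 00 4D 0F.
Big-endian: lowest address holds the most-significant byte.
So the memory order matches the most-significant-first order: 85 F1 C3 88 FF 00 4D 0F.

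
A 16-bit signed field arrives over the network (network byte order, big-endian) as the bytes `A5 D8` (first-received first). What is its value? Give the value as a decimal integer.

-23080

Big-endian stores the most-significant byte at the lowest address.
The bytes are already most-significant first: 0xA5D8.
Top bit is set, so as a signed 16-bit value this is 0xA5D8 − 2^16 = -23080.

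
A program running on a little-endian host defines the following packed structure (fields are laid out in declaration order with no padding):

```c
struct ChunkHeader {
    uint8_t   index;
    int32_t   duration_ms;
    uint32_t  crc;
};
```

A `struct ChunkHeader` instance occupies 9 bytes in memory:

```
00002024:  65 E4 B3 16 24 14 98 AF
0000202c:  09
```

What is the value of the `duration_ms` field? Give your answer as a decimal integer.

`duration_ms` follows `index` (1 byte), so it starts at byte offset 1 and occupies 4 bytes.
Bytes at offsets 1..4: E4 B3 16 24.
Little-endian: lowest address holds the least-significant byte.
Reassemble most-significant byte first: 24 16 B3 E4 → 0x2416B3E4.
0x2416B3E4 = 605467620.

605467620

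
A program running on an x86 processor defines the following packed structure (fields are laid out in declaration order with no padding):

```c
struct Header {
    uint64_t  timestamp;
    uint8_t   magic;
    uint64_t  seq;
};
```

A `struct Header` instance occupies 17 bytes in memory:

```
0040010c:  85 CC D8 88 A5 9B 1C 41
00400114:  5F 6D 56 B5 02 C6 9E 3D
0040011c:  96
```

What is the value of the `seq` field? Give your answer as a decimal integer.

10825983652554692205

`seq` follows `timestamp` (8 B), `magic` (1 B), so it starts at offset 8 + 1 = 9 and occupies 8 bytes.
Bytes at offsets 9..16: 6D 56 B5 02 C6 9E 3D 96.
Little-endian: lowest address holds the least-significant byte.
Reassemble most-significant byte first: 96 3D 9E C6 02 B5 56 6D → 0x963D9EC602B5566D.
0x963D9EC602B5566D = 10825983652554692205.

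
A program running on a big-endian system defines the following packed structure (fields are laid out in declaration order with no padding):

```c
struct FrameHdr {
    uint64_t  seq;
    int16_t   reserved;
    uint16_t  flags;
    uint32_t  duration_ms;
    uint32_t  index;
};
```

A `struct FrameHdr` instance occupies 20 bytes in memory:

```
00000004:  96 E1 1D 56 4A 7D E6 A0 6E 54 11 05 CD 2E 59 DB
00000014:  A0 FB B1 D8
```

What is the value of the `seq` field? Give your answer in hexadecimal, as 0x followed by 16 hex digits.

0x96E11D564A7DE6A0

`seq` is the first field, at byte offset 0, occupying 8 bytes.
Bytes at offsets 0..7: 96 E1 1D 56 4A 7D E6 A0.
Big-endian stores the most-significant byte at the lowest address.
The bytes are already most-significant first: 0x96E11D564A7DE6A0.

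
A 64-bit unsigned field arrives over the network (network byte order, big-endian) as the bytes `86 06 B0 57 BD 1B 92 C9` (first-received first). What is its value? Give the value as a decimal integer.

In big-endian order the high byte comes first in memory.
The bytes are already most-significant first: 0x8606B057BD1B92C9.
0x8606B057BD1B92C9 = 9657600341823951561.

9657600341823951561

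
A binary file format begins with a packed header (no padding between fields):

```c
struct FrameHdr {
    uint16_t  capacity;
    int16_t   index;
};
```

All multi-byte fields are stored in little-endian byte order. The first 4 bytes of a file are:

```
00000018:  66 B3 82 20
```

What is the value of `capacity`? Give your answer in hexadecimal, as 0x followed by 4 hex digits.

0xB366

`capacity` is the first field, at byte offset 0, occupying 2 bytes.
Bytes at offsets 0..1: 66 B3.
Little-endian stores the least-significant byte at the lowest address.
Reassemble most-significant byte first: B3 66 → 0xB366.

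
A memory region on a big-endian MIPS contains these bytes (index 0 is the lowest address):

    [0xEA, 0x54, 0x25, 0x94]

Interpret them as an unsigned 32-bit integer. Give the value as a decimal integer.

3931383188

Big-endian: lowest address holds the most-significant byte.
The bytes are already most-significant first: 0xEA542594.
0xEA542594 = 3931383188.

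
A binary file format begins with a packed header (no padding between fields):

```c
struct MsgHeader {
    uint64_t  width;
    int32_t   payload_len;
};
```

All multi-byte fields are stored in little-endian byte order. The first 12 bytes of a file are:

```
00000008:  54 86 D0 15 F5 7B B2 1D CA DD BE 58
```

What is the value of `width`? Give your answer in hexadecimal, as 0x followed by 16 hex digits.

0x1DB27BF515D08654

`width` is the first field, at byte offset 0, occupying 8 bytes.
Bytes at offsets 0..7: 54 86 D0 15 F5 7B B2 1D.
Little-endian stores the least-significant byte at the lowest address.
Reassemble most-significant byte first: 1D B2 7B F5 15 D0 86 54 → 0x1DB27BF515D08654.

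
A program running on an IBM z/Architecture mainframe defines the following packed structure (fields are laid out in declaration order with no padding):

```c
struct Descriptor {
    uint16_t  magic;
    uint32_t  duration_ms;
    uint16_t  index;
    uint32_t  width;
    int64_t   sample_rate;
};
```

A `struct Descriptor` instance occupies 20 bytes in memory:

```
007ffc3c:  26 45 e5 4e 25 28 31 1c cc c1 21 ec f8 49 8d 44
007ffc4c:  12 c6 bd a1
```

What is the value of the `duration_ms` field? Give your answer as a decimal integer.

3847103784

`duration_ms` follows `magic` (2 bytes), so it starts at byte offset 2 and occupies 4 bytes.
Bytes at offsets 2..5: E5 4E 25 28.
In big-endian order the high byte comes first in memory.
The bytes are already most-significant first: 0xE54E2528.
0xE54E2528 = 3847103784.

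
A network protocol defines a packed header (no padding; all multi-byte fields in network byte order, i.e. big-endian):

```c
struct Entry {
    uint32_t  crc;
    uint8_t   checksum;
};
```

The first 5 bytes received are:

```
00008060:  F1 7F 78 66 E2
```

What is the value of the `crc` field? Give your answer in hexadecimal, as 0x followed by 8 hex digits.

0xF17F7866

`crc` is the first field, at byte offset 0, occupying 4 bytes.
Bytes at offsets 0..3: F1 7F 78 66.
Big-endian stores the most-significant byte at the lowest address.
The bytes are already most-significant first: 0xF17F7866.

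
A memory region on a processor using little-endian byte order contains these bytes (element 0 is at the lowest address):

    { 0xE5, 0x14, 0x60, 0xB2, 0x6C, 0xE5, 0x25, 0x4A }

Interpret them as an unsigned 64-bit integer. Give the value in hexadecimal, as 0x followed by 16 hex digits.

0x4A25E56CB26014E5

Little-endian stores the least-significant byte at the lowest address.
Reassemble most-significant byte first: 4A 25 E5 6C B2 60 14 E5 → 0x4A25E56CB26014E5.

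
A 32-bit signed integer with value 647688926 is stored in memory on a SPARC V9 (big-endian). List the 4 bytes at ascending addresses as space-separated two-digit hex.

647688926 in hexadecimal, padded to 32 bits, is 0x269AF2DE.
Split into bytes (most-significant first): 26 9A F2 DE.
Big-endian stores the most-significant byte at the lowest address.
So the memory order matches the most-significant-first order: 26 9A F2 DE.

26 9A F2 DE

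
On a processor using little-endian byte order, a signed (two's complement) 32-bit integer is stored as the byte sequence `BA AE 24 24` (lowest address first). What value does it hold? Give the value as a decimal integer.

In little-endian order the low byte comes first in memory.
Reassemble most-significant byte first: 24 24 AE BA → 0x2424AEBA.
0x2424AEBA = 606383802.

606383802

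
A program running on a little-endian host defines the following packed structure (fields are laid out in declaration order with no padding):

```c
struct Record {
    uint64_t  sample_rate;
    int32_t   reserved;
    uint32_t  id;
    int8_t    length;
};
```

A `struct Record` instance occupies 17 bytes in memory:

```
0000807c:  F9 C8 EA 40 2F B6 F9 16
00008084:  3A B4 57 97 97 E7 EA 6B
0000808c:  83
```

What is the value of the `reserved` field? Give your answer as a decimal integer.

-1755859910

`reserved` follows `sample_rate` (8 bytes), so it starts at byte offset 8 and occupies 4 bytes.
Bytes at offsets 8..11: 3A B4 57 97.
Little-endian stores the least-significant byte at the lowest address.
Reassemble most-significant byte first: 97 57 B4 3A → 0x9757B43A.
Top bit is set, so as a signed 32-bit value this is 0x9757B43A − 2^32 = -1755859910.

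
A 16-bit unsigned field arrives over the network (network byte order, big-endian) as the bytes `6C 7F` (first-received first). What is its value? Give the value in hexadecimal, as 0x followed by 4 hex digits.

Big-endian: lowest address holds the most-significant byte.
The bytes are already most-significant first: 0x6C7F.

0x6C7F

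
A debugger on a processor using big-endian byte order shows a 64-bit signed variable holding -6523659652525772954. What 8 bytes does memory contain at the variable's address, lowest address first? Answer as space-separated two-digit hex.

A5 77 4E 1C 1F A7 2F 66

Two's complement of -6523659652525772954 in 64 bits: 6523659652525772954 = 0x5A88B1E3E058D09A; invert → 0xA5774E1C1FA72F65; add 1 → 0xA5774E1C1FA72F66.
Split into bytes (most-significant first): A5 77 4E 1C 1F A7 2F 66.
Big-endian: lowest address holds the most-significant byte.
So the memory order matches the most-significant-first order: A5 77 4E 1C 1F A7 2F 66.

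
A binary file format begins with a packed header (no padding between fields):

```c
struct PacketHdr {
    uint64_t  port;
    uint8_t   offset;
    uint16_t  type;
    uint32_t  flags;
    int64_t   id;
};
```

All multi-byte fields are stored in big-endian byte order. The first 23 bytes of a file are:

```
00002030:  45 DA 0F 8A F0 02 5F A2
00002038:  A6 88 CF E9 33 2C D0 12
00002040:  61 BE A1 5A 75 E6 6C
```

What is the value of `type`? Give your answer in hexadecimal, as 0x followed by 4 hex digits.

`type` follows `port` (8 B), `offset` (1 B), so it starts at offset 8 + 1 = 9 and occupies 2 bytes.
Bytes at offsets 9..10: 88 CF.
Big-endian stores the most-significant byte at the lowest address.
The bytes are already most-significant first: 0x88CF.

0x88CF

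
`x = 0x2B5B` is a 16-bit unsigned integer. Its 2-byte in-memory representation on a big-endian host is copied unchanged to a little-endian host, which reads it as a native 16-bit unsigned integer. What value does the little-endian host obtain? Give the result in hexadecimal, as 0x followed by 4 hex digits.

0x5B2B

Stored big-endian, the bytes at ascending addresses are 2B 5B.
Read back as little-endian, the first byte is least significant, giving 0x5B2B.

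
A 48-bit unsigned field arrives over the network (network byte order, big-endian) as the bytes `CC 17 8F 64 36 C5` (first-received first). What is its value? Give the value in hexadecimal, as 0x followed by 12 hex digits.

0xCC178F6436C5

Big-endian stores the most-significant byte at the lowest address.
The bytes are already most-significant first: 0xCC178F6436C5.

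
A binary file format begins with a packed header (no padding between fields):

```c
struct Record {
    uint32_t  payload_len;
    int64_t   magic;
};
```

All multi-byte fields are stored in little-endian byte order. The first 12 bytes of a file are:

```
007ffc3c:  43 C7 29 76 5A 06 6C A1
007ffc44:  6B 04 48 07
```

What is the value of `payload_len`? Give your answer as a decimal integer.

`payload_len` is the first field, at byte offset 0, occupying 4 bytes.
Bytes at offsets 0..3: 43 C7 29 76.
In little-endian order the low byte comes first in memory.
Reassemble most-significant byte first: 76 29 C7 43 → 0x7629C743.
0x7629C743 = 1982449475.

1982449475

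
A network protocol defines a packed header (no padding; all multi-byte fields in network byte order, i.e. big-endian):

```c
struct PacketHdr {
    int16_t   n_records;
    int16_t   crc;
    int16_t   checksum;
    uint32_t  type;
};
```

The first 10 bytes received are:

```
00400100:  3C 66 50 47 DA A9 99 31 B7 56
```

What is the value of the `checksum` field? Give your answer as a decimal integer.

-9559

`checksum` follows `n_records` (2 B), `crc` (2 B), so it starts at offset 2 + 2 = 4 and occupies 2 bytes.
Bytes at offsets 4..5: DA A9.
Big-endian: lowest address holds the most-significant byte.
The bytes are already most-significant first: 0xDAA9.
Top bit is set, so as a signed 16-bit value this is 0xDAA9 − 2^16 = -9559.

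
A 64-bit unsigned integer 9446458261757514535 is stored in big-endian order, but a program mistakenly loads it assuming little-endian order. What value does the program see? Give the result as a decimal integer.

2833780482612598915

9446458261757514535 in 64-bit hexadecimal is 0x83188FBD559C5327.
Stored big-endian, the bytes at ascending addresses are 83 18 8F BD 55 9C 53 27.
Read back as little-endian, the first byte is least significant, giving 0x27539C55BD8F1883.
0x27539C55BD8F1883 = 2833780482612598915.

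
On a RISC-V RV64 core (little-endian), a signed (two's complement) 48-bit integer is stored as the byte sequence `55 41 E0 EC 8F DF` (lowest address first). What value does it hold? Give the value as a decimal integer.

-35665729273515

In little-endian order the low byte comes first in memory.
Reassemble most-significant byte first: DF 8F EC E0 41 55 → 0xDF8FECE04155.
Top bit is set, so as a signed 48-bit value this is 0xDF8FECE04155 − 2^48 = -35665729273515.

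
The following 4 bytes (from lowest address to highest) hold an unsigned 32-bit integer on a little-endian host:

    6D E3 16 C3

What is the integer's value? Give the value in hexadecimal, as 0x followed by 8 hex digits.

Little-endian: lowest address holds the least-significant byte.
Reassemble most-significant byte first: C3 16 E3 6D → 0xC316E36D.

0xC316E36D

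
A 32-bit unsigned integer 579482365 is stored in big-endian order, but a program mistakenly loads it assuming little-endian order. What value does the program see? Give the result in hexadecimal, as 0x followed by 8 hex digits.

0xFD328A22

579482365 in 32-bit hexadecimal is 0x228A32FD.
Stored big-endian, the bytes at ascending addresses are 22 8A 32 FD.
Read back as little-endian, the first byte is least significant, giving 0xFD328A22.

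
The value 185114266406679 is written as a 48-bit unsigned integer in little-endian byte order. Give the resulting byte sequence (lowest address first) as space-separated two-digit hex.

17 8F 17 46 5C A8

185114266406679 in hexadecimal, padded to 48 bits, is 0xA85C46178F17.
Split into bytes (most-significant first): A8 5C 46 17 8F 17.
Little-endian: lowest address holds the least-significant byte.
So at ascending addresses the bytes are 17 8F 17 46 5C A8.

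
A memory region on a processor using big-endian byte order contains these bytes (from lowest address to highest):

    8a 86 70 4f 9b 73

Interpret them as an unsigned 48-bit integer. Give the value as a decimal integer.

152310014516083

In big-endian order the high byte comes first in memory.
The bytes are already most-significant first: 0x8A86704F9B73.
0x8A86704F9B73 = 152310014516083.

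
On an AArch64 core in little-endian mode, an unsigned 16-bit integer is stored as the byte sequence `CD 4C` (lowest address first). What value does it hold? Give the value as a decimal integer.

19661

Little-endian: lowest address holds the least-significant byte.
Reassemble most-significant byte first: 4C CD → 0x4CCD.
0x4CCD = 19661.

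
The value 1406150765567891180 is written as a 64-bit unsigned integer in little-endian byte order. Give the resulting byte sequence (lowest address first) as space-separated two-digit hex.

1406150765567891180 in hexadecimal, padded to 64 bits, is 0x1383A6ABD25156EC.
Split into bytes (most-significant first): 13 83 A6 AB D2 51 56 EC.
Little-endian stores the least-significant byte at the lowest address.
So at ascending addresses the bytes are EC 56 51 D2 AB A6 83 13.

EC 56 51 D2 AB A6 83 13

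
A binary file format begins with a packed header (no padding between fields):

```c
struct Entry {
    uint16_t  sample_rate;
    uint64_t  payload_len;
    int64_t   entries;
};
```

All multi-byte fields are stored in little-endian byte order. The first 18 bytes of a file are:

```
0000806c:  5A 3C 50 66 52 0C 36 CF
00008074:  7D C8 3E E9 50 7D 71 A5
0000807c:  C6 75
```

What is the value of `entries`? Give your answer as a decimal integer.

`entries` follows `sample_rate` (2 B), `payload_len` (8 B), so it starts at offset 2 + 8 = 10 and occupies 8 bytes.
Bytes at offsets 10..17: 3E E9 50 7D 71 A5 C6 75.
In little-endian order the low byte comes first in memory.
Reassemble most-significant byte first: 75 C6 A5 71 7D 50 E9 3E → 0x75C6A5717D50E93E.
0x75C6A5717D50E93E = 8486652454678620478.

8486652454678620478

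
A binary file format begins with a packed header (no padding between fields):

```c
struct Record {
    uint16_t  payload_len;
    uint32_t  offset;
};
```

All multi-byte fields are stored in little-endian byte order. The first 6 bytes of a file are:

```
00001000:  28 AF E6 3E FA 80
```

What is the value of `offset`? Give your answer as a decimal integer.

2163883750

`offset` follows `payload_len` (2 bytes), so it starts at byte offset 2 and occupies 4 bytes.
Bytes at offsets 2..5: E6 3E FA 80.
Little-endian stores the least-significant byte at the lowest address.
Reassemble most-significant byte first: 80 FA 3E E6 → 0x80FA3EE6.
0x80FA3EE6 = 2163883750.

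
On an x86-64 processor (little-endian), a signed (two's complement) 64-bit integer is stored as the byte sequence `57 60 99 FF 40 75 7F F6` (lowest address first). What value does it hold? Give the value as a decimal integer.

Little-endian stores the least-significant byte at the lowest address.
Reassemble most-significant byte first: F6 7F 75 40 FF 99 60 57 → 0xF67F7540FF996057.
Top bit is set, so as a signed 64-bit value this is 0xF67F7540FF996057 − 2^64 = -684699696310427561.

-684699696310427561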